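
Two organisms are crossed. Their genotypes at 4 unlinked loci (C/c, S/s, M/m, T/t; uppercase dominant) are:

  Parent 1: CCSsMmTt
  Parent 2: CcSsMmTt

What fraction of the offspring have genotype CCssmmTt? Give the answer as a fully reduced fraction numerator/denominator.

CCSsMmTt gametes: CSMT×2, CSMt×2, CSmT×2, CSmt×2, CsMT×2, CsMt×2, CsmT×2, Csmt×2
CcSsMmTt gametes: CSMT×1, CSMt×1, CSmT×1, CSmt×1, CsMT×1, CsMt×1, CsmT×1, Csmt×1, cSMT×1, cSMt×1, cSmT×1, cSmt×1, csMT×1, csMt×1, csmT×1, csmt×1
CCSsMmTt×CcSsMmTt grid (16·16=256): CCSSMMTT=2 CCSSMMTt=4 CCSSMMtt=2 CCSSMmTT=4 CCSSMmTt=8 CCSSMmtt=4 CCSSmmTT=2 CCSSmmTt=4 CCSSmmtt=2 CCSsMMTT=4 CCSsMMTt=8 CCSsMMtt=4 CCSsMmTT=8 CCSsMmTt=16 CCSsMmtt=8 CCSsmmTT=4 CCSsmmTt=8 CCSsmmtt=4 CCssMMTT=2 CCssMMTt=4 CCssMMtt=2 CCssMmTT=4 CCssMmTt=8 CCssMmtt=4 CCssmmTT=2 CCssmmTt=4 CCssmmtt=2 CcSSMMTT=2 CcSSMMTt=4 CcSSMMtt=2 CcSSMmTT=4 CcSSMmTt=8 CcSSMmtt=4 CcSSmmTT=2 CcSSmmTt=4 CcSSmmtt=2 CcSsMMTT=4 CcSsMMTt=8 CcSsMMtt=4 CcSsMmTT=8 CcSsMmTt=16 CcSsMmtt=8 CcSsmmTT=4 CcSsmmTt=8 CcSsmmtt=4 CcssMMTT=2 CcssMMTt=4 CcssMMtt=2 CcssMmTT=4 CcssMmTt=8 CcssMmtt=4 CcssmmTT=2 CcssmmTt=4 Ccssmmtt=2
CCssmmTt hits 4/256; gcd=4; 4÷4/256÷4 = 1/64

P(CCssmmTt) = 1/64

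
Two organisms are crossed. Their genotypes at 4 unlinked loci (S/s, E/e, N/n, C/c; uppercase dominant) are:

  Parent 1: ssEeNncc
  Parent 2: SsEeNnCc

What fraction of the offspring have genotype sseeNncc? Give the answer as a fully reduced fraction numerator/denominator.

ssEeNncc gametes: sENc×4, sEnc×4, seNc×4, senc×4
SsEeNnCc gametes: SENC×1, SENc×1, SEnC×1, SEnc×1, SeNC×1, SeNc×1, SenC×1, Senc×1, sENC×1, sENc×1, sEnC×1, sEnc×1, seNC×1, seNc×1, senC×1, senc×1
ssEeNncc×SsEeNnCc grid (16·16=256): SsEENNCc=4 SsEENNcc=4 SsEENnCc=8 SsEENncc=8 SsEEnnCc=4 SsEEnncc=4 SsEeNNCc=8 SsEeNNcc=8 SsEeNnCc=16 SsEeNncc=16 SsEennCc=8 SsEenncc=8 SseeNNCc=4 SseeNNcc=4 SseeNnCc=8 SseeNncc=8 SseennCc=4 Sseenncc=4 ssEENNCc=4 ssEENNcc=4 ssEENnCc=8 ssEENncc=8 ssEEnnCc=4 ssEEnncc=4 ssEeNNCc=8 ssEeNNcc=8 ssEeNnCc=16 ssEeNncc=16 ssEennCc=8 ssEenncc=8 sseeNNCc=4 sseeNNcc=4 sseeNnCc=8 sseeNncc=8 sseennCc=4 sseenncc=4
sseeNncc hits 8/256; gcd=8; 8÷8/256÷8 = 1/32

P(sseeNncc) = 1/32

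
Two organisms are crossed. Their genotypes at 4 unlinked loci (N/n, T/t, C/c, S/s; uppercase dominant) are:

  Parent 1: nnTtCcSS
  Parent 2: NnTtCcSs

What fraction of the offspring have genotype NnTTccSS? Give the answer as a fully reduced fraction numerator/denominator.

P(NnTTccSS) = 1/64

nnTtCcSS gametes: nTCS×4, nTcS×4, ntCS×4, ntcS×4
NnTtCcSs gametes: NTCS×1, NTCs×1, NTcS×1, NTcs×1, NtCS×1, NtCs×1, NtcS×1, Ntcs×1, nTCS×1, nTCs×1, nTcS×1, nTcs×1, ntCS×1, ntCs×1, ntcS×1, ntcs×1
nnTtCcSS×NnTtCcSs grid (16·16=256): NnTTCCSS=4 NnTTCCSs=4 NnTTCcSS=8 NnTTCcSs=8 NnTTccSS=4 NnTTccSs=4 NnTtCCSS=8 NnTtCCSs=8 NnTtCcSS=16 NnTtCcSs=16 NnTtccSS=8 NnTtccSs=8 NnttCCSS=4 NnttCCSs=4 NnttCcSS=8 NnttCcSs=8 NnttccSS=4 NnttccSs=4 nnTTCCSS=4 nnTTCCSs=4 nnTTCcSS=8 nnTTCcSs=8 nnTTccSS=4 nnTTccSs=4 nnTtCCSS=8 nnTtCCSs=8 nnTtCcSS=16 nnTtCcSs=16 nnTtccSS=8 nnTtccSs=8 nnttCCSS=4 nnttCCSs=4 nnttCcSS=8 nnttCcSs=8 nnttccSS=4 nnttccSs=4
NnTTccSS hits 4/256; gcd=4; 4÷4/256÷4 = 1/64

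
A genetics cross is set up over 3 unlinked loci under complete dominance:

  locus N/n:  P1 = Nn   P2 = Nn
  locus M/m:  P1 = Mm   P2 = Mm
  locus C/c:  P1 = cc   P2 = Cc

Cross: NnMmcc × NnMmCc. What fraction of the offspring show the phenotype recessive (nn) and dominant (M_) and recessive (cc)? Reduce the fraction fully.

P(nn M_ cc) = 3/32

NnMmcc gametes: NMc×2, Nmc×2, nMc×2, nmc×2
NnMmCc gametes: NMC×1, NMc×1, NmC×1, Nmc×1, nMC×1, nMc×1, nmC×1, nmc×1
NnMmcc×NnMmCc grid (8·8=64): NNMMCc=2 NNMMcc=2 NNMmCc=4 NNMmcc=4 NNmmCc=2 NNmmcc=2 NnMMCc=4 NnMMcc=4 NnMmCc=8 NnMmcc=8 NnmmCc=4 Nnmmcc=4 nnMMCc=2 nnMMcc=2 nnMmCc=4 nnMmcc=4 nnmmCc=2 nnmmcc=2
nn M_ cc hits 6/64; gcd=2; 6÷2/64÷2 = 3/32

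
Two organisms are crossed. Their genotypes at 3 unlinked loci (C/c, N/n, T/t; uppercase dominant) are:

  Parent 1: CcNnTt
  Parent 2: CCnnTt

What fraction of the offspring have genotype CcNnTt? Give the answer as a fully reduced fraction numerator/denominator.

CcNnTt gametes: CNT×1, CNt×1, CnT×1, Cnt×1, cNT×1, cNt×1, cnT×1, cnt×1
CCnnTt gametes: CnT×4, Cnt×4
CcNnTt×CCnnTt grid (8·8=64): CCNnTT=4 CCNnTt=8 CCNntt=4 CCnnTT=4 CCnnTt=8 CCnntt=4 CcNnTT=4 CcNnTt=8 CcNntt=4 CcnnTT=4 CcnnTt=8 Ccnntt=4
CcNnTt hits 8/64; gcd=8; 8÷8/64÷8 = 1/8

P(CcNnTt) = 1/8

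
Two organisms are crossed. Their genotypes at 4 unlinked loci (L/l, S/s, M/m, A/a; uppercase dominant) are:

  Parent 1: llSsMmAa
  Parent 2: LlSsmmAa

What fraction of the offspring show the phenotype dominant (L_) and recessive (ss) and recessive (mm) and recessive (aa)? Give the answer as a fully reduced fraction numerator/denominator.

llSsMmAa gametes: lSMA×2, lSMa×2, lSmA×2, lSma×2, lsMA×2, lsMa×2, lsmA×2, lsma×2
LlSsmmAa gametes: LSmA×2, LSma×2, LsmA×2, Lsma×2, lSmA×2, lSma×2, lsmA×2, lsma×2
llSsMmAa×LlSsmmAa grid (16·16=256): LlSSMmAA=4 LlSSMmAa=8 LlSSMmaa=4 LlSSmmAA=4 LlSSmmAa=8 LlSSmmaa=4 LlSsMmAA=8 LlSsMmAa=16 LlSsMmaa=8 LlSsmmAA=8 LlSsmmAa=16 LlSsmmaa=8 LlssMmAA=4 LlssMmAa=8 LlssMmaa=4 LlssmmAA=4 LlssmmAa=8 Llssmmaa=4 llSSMmAA=4 llSSMmAa=8 llSSMmaa=4 llSSmmAA=4 llSSmmAa=8 llSSmmaa=4 llSsMmAA=8 llSsMmAa=16 llSsMmaa=8 llSsmmAA=8 llSsmmAa=16 llSsmmaa=8 llssMmAA=4 llssMmAa=8 llssMmaa=4 llssmmAA=4 llssmmAa=8 llssmmaa=4
L_ ss mm aa hits 4/256; gcd=4; 4÷4/256÷4 = 1/64

P(L_ ss mm aa) = 1/64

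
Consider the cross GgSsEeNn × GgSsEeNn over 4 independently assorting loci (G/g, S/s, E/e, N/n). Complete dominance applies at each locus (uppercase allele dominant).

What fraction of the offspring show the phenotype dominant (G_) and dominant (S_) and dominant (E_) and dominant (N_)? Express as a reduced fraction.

P(G_ S_ E_ N_) = 81/256

GgSsEeNn gametes: GSEN×1, GSEn×1, GSeN×1, GSen×1, GsEN×1, GsEn×1, GseN×1, Gsen×1, gSEN×1, gSEn×1, gSeN×1, gSen×1, gsEN×1, gsEn×1, gseN×1, gsen×1
GgSsEeNn gametes: GSEN×1, GSEn×1, GSeN×1, GSen×1, GsEN×1, GsEn×1, GseN×1, Gsen×1, gSEN×1, gSEn×1, gSeN×1, gSen×1, gsEN×1, gsEn×1, gseN×1, gsen×1
GgSsEeNn×GgSsEeNn grid (16·16=256): GGSSEENN=1 GGSSEENn=2 GGSSEEnn=1 GGSSEeNN=2 GGSSEeNn=4 GGSSEenn=2 GGSSeeNN=1 GGSSeeNn=2 GGSSeenn=1 GGSsEENN=2 GGSsEENn=4 GGSsEEnn=2 GGSsEeNN=4 GGSsEeNn=8 GGSsEenn=4 GGSseeNN=2 GGSseeNn=4 GGSseenn=2 GGssEENN=1 GGssEENn=2 GGssEEnn=1 GGssEeNN=2 GGssEeNn=4 GGssEenn=2 GGsseeNN=1 GGsseeNn=2 GGsseenn=1 GgSSEENN=2 GgSSEENn=4 GgSSEEnn=2 GgSSEeNN=4 GgSSEeNn=8 GgSSEenn=4 GgSSeeNN=2 GgSSeeNn=4 GgSSeenn=2 GgSsEENN=4 GgSsEENn=8 GgSsEEnn=4 GgSsEeNN=8 GgSsEeNn=16 GgSsEenn=8 GgSseeNN=4 GgSseeNn=8 GgSseenn=4 GgssEENN=2 GgssEENn=4 GgssEEnn=2 GgssEeNN=4 GgssEeNn=8 GgssEenn=4 GgsseeNN=2 GgsseeNn=4 Ggsseenn=2 ggSSEENN=1 ggSSEENn=2 ggSSEEnn=1 ggSSEeNN=2 ggSSEeNn=4 ggSSEenn=2 ggSSeeNN=1 ggSSeeNn=2 ggSSeenn=1 ggSsEENN=2 ggSsEENn=4 ggSsEEnn=2 ggSsEeNN=4 ggSsEeNn=8 ggSsEenn=4 ggSseeNN=2 ggSseeNn=4 ggSseenn=2 ggssEENN=1 ggssEENn=2 ggssEEnn=1 ggssEeNN=2 ggssEeNn=4 ggssEenn=2 ggsseeNN=1 ggsseeNn=2 ggsseenn=1
G_ S_ E_ N_ hits 81/256; gcd=1; 81÷1/256÷1 = 81/256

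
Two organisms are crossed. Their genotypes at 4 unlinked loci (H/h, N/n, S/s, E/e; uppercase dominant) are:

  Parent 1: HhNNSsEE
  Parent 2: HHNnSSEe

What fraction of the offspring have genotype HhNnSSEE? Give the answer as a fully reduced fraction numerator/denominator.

HhNNSsEE gametes: HNSE×4, HNsE×4, hNSE×4, hNsE×4
HHNnSSEe gametes: HNSE×4, HNSe×4, HnSE×4, HnSe×4
HhNNSsEE×HHNnSSEe grid (16·16=256): HHNNSSEE=16 HHNNSSEe=16 HHNNSsEE=16 HHNNSsEe=16 HHNnSSEE=16 HHNnSSEe=16 HHNnSsEE=16 HHNnSsEe=16 HhNNSSEE=16 HhNNSSEe=16 HhNNSsEE=16 HhNNSsEe=16 HhNnSSEE=16 HhNnSSEe=16 HhNnSsEE=16 HhNnSsEe=16
HhNnSSEE hits 16/256; gcd=16; 16÷16/256÷16 = 1/16

P(HhNnSSEE) = 1/16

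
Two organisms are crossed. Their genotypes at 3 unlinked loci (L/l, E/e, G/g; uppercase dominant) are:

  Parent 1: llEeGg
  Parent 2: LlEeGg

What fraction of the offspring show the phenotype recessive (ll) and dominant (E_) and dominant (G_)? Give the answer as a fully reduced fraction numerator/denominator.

llEeGg gametes: lEG×2, lEg×2, leG×2, leg×2
LlEeGg gametes: LEG×1, LEg×1, LeG×1, Leg×1, lEG×1, lEg×1, leG×1, leg×1
llEeGg×LlEeGg grid (8·8=64): LlEEGG=2 LlEEGg=4 LlEEgg=2 LlEeGG=4 LlEeGg=8 LlEegg=4 LleeGG=2 LleeGg=4 Lleegg=2 llEEGG=2 llEEGg=4 llEEgg=2 llEeGG=4 llEeGg=8 llEegg=4 lleeGG=2 lleeGg=4 lleegg=2
ll E_ G_ hits 18/64; gcd=2; 18÷2/64÷2 = 9/32

P(ll E_ G_) = 9/32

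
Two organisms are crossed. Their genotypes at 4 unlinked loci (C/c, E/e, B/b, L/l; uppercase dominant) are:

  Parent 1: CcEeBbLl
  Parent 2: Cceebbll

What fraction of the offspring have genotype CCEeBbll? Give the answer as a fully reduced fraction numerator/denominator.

CcEeBbLl gametes: CEBL×1, CEBl×1, CEbL×1, CEbl×1, CeBL×1, CeBl×1, CebL×1, Cebl×1, cEBL×1, cEBl×1, cEbL×1, cEbl×1, ceBL×1, ceBl×1, cebL×1, cebl×1
Cceebbll gametes: Cebl×8, cebl×8
CcEeBbLl×Cceebbll grid (16·16=256): CCEeBbLl=8 CCEeBbll=8 CCEebbLl=8 CCEebbll=8 CCeeBbLl=8 CCeeBbll=8 CCeebbLl=8 CCeebbll=8 CcEeBbLl=16 CcEeBbll=16 CcEebbLl=16 CcEebbll=16 CceeBbLl=16 CceeBbll=16 CceebbLl=16 Cceebbll=16 ccEeBbLl=8 ccEeBbll=8 ccEebbLl=8 ccEebbll=8 cceeBbLl=8 cceeBbll=8 cceebbLl=8 cceebbll=8
CCEeBbll hits 8/256; gcd=8; 8÷8/256÷8 = 1/32

P(CCEeBbll) = 1/32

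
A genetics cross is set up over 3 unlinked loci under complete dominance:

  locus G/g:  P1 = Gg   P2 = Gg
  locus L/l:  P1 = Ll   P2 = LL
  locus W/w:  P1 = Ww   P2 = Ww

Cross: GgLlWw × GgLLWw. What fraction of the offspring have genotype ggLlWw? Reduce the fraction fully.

P(ggLlWw) = 1/16

GgLlWw gametes: GLW×1, GLw×1, GlW×1, Glw×1, gLW×1, gLw×1, glW×1, glw×1
GgLLWw gametes: GLW×2, GLw×2, gLW×2, gLw×2
GgLlWw×GgLLWw grid (8·8=64): GGLLWW=2 GGLLWw=4 GGLLww=2 GGLlWW=2 GGLlWw=4 GGLlww=2 GgLLWW=4 GgLLWw=8 GgLLww=4 GgLlWW=4 GgLlWw=8 GgLlww=4 ggLLWW=2 ggLLWw=4 ggLLww=2 ggLlWW=2 ggLlWw=4 ggLlww=2
ggLlWw hits 4/64; gcd=4; 4÷4/64÷4 = 1/16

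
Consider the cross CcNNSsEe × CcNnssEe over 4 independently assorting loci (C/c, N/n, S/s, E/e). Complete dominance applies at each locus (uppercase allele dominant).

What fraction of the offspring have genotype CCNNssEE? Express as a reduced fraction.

P(CCNNssEE) = 1/64

CcNNSsEe gametes: CNSE×2, CNSe×2, CNsE×2, CNse×2, cNSE×2, cNSe×2, cNsE×2, cNse×2
CcNnssEe gametes: CNsE×2, CNse×2, CnsE×2, Cnse×2, cNsE×2, cNse×2, cnsE×2, cnse×2
CcNNSsEe×CcNnssEe grid (16·16=256): CCNNSsEE=4 CCNNSsEe=8 CCNNSsee=4 CCNNssEE=4 CCNNssEe=8 CCNNssee=4 CCNnSsEE=4 CCNnSsEe=8 CCNnSsee=4 CCNnssEE=4 CCNnssEe=8 CCNnssee=4 CcNNSsEE=8 CcNNSsEe=16 CcNNSsee=8 CcNNssEE=8 CcNNssEe=16 CcNNssee=8 CcNnSsEE=8 CcNnSsEe=16 CcNnSsee=8 CcNnssEE=8 CcNnssEe=16 CcNnssee=8 ccNNSsEE=4 ccNNSsEe=8 ccNNSsee=4 ccNNssEE=4 ccNNssEe=8 ccNNssee=4 ccNnSsEE=4 ccNnSsEe=8 ccNnSsee=4 ccNnssEE=4 ccNnssEe=8 ccNnssee=4
CCNNssEE hits 4/256; gcd=4; 4÷4/256÷4 = 1/64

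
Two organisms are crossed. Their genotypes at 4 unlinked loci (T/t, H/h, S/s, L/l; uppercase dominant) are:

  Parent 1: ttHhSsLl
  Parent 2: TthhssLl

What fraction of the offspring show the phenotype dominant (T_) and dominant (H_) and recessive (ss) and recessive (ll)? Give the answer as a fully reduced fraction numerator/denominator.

ttHhSsLl gametes: tHSL×2, tHSl×2, tHsL×2, tHsl×2, thSL×2, thSl×2, thsL×2, thsl×2
TthhssLl gametes: ThsL×4, Thsl×4, thsL×4, thsl×4
ttHhSsLl×TthhssLl grid (16·16=256): TtHhSsLL=8 TtHhSsLl=16 TtHhSsll=8 TtHhssLL=8 TtHhssLl=16 TtHhssll=8 TthhSsLL=8 TthhSsLl=16 TthhSsll=8 TthhssLL=8 TthhssLl=16 Tthhssll=8 ttHhSsLL=8 ttHhSsLl=16 ttHhSsll=8 ttHhssLL=8 ttHhssLl=16 ttHhssll=8 tthhSsLL=8 tthhSsLl=16 tthhSsll=8 tthhssLL=8 tthhssLl=16 tthhssll=8
T_ H_ ss ll hits 8/256; gcd=8; 8÷8/256÷8 = 1/32

P(T_ H_ ss ll) = 1/32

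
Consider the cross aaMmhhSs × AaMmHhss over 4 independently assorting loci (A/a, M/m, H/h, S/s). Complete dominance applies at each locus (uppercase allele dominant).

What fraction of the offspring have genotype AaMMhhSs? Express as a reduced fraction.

aaMmhhSs gametes: aMhS×4, aMhs×4, amhS×4, amhs×4
AaMmHhss gametes: AMHs×2, AMhs×2, AmHs×2, Amhs×2, aMHs×2, aMhs×2, amHs×2, amhs×2
aaMmhhSs×AaMmHhss grid (16·16=256): AaMMHhSs=8 AaMMHhss=8 AaMMhhSs=8 AaMMhhss=8 AaMmHhSs=16 AaMmHhss=16 AaMmhhSs=16 AaMmhhss=16 AammHhSs=8 AammHhss=8 AammhhSs=8 Aammhhss=8 aaMMHhSs=8 aaMMHhss=8 aaMMhhSs=8 aaMMhhss=8 aaMmHhSs=16 aaMmHhss=16 aaMmhhSs=16 aaMmhhss=16 aammHhSs=8 aammHhss=8 aammhhSs=8 aammhhss=8
AaMMhhSs hits 8/256; gcd=8; 8÷8/256÷8 = 1/32

P(AaMMhhSs) = 1/32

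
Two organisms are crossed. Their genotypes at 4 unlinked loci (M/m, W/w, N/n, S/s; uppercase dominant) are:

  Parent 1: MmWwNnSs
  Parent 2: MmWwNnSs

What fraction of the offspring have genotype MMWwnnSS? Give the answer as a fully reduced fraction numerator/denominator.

P(MMWwnnSS) = 1/128

MmWwNnSs gametes: MWNS×1, MWNs×1, MWnS×1, MWns×1, MwNS×1, MwNs×1, MwnS×1, Mwns×1, mWNS×1, mWNs×1, mWnS×1, mWns×1, mwNS×1, mwNs×1, mwnS×1, mwns×1
MmWwNnSs gametes: MWNS×1, MWNs×1, MWnS×1, MWns×1, MwNS×1, MwNs×1, MwnS×1, Mwns×1, mWNS×1, mWNs×1, mWnS×1, mWns×1, mwNS×1, mwNs×1, mwnS×1, mwns×1
MmWwNnSs×MmWwNnSs grid (16·16=256): MMWWNNSS=1 MMWWNNSs=2 MMWWNNss=1 MMWWNnSS=2 MMWWNnSs=4 MMWWNnss=2 MMWWnnSS=1 MMWWnnSs=2 MMWWnnss=1 MMWwNNSS=2 MMWwNNSs=4 MMWwNNss=2 MMWwNnSS=4 MMWwNnSs=8 MMWwNnss=4 MMWwnnSS=2 MMWwnnSs=4 MMWwnnss=2 MMwwNNSS=1 MMwwNNSs=2 MMwwNNss=1 MMwwNnSS=2 MMwwNnSs=4 MMwwNnss=2 MMwwnnSS=1 MMwwnnSs=2 MMwwnnss=1 MmWWNNSS=2 MmWWNNSs=4 MmWWNNss=2 MmWWNnSS=4 MmWWNnSs=8 MmWWNnss=4 MmWWnnSS=2 MmWWnnSs=4 MmWWnnss=2 MmWwNNSS=4 MmWwNNSs=8 MmWwNNss=4 MmWwNnSS=8 MmWwNnSs=16 MmWwNnss=8 MmWwnnSS=4 MmWwnnSs=8 MmWwnnss=4 MmwwNNSS=2 MmwwNNSs=4 MmwwNNss=2 MmwwNnSS=4 MmwwNnSs=8 MmwwNnss=4 MmwwnnSS=2 MmwwnnSs=4 Mmwwnnss=2 mmWWNNSS=1 mmWWNNSs=2 mmWWNNss=1 mmWWNnSS=2 mmWWNnSs=4 mmWWNnss=2 mmWWnnSS=1 mmWWnnSs=2 mmWWnnss=1 mmWwNNSS=2 mmWwNNSs=4 mmWwNNss=2 mmWwNnSS=4 mmWwNnSs=8 mmWwNnss=4 mmWwnnSS=2 mmWwnnSs=4 mmWwnnss=2 mmwwNNSS=1 mmwwNNSs=2 mmwwNNss=1 mmwwNnSS=2 mmwwNnSs=4 mmwwNnss=2 mmwwnnSS=1 mmwwnnSs=2 mmwwnnss=1
MMWwnnSS hits 2/256; gcd=2; 2÷2/256÷2 = 1/128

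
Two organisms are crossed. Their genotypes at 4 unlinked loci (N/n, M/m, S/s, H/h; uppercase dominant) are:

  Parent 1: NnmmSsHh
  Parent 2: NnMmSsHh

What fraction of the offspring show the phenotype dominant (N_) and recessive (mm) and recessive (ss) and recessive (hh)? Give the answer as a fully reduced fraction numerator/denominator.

NnmmSsHh gametes: NmSH×2, NmSh×2, NmsH×2, Nmsh×2, nmSH×2, nmSh×2, nmsH×2, nmsh×2
NnMmSsHh gametes: NMSH×1, NMSh×1, NMsH×1, NMsh×1, NmSH×1, NmSh×1, NmsH×1, Nmsh×1, nMSH×1, nMSh×1, nMsH×1, nMsh×1, nmSH×1, nmSh×1, nmsH×1, nmsh×1
NnmmSsHh×NnMmSsHh grid (16·16=256): NNMmSSHH=2 NNMmSSHh=4 NNMmSShh=2 NNMmSsHH=4 NNMmSsHh=8 NNMmSshh=4 NNMmssHH=2 NNMmssHh=4 NNMmsshh=2 NNmmSSHH=2 NNmmSSHh=4 NNmmSShh=2 NNmmSsHH=4 NNmmSsHh=8 NNmmSshh=4 NNmmssHH=2 NNmmssHh=4 NNmmsshh=2 NnMmSSHH=4 NnMmSSHh=8 NnMmSShh=4 NnMmSsHH=8 NnMmSsHh=16 NnMmSshh=8 NnMmssHH=4 NnMmssHh=8 NnMmsshh=4 NnmmSSHH=4 NnmmSSHh=8 NnmmSShh=4 NnmmSsHH=8 NnmmSsHh=16 NnmmSshh=8 NnmmssHH=4 NnmmssHh=8 Nnmmsshh=4 nnMmSSHH=2 nnMmSSHh=4 nnMmSShh=2 nnMmSsHH=4 nnMmSsHh=8 nnMmSshh=4 nnMmssHH=2 nnMmssHh=4 nnMmsshh=2 nnmmSSHH=2 nnmmSSHh=4 nnmmSShh=2 nnmmSsHH=4 nnmmSsHh=8 nnmmSshh=4 nnmmssHH=2 nnmmssHh=4 nnmmsshh=2
N_ mm ss hh hits 6/256; gcd=2; 6÷2/256÷2 = 3/128

P(N_ mm ss hh) = 3/128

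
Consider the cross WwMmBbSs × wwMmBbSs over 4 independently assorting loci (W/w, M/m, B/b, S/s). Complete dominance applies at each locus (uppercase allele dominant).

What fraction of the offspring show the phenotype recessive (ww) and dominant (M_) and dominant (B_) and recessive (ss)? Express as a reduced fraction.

WwMmBbSs gametes: WMBS×1, WMBs×1, WMbS×1, WMbs×1, WmBS×1, WmBs×1, WmbS×1, Wmbs×1, wMBS×1, wMBs×1, wMbS×1, wMbs×1, wmBS×1, wmBs×1, wmbS×1, wmbs×1
wwMmBbSs gametes: wMBS×2, wMBs×2, wMbS×2, wMbs×2, wmBS×2, wmBs×2, wmbS×2, wmbs×2
WwMmBbSs×wwMmBbSs grid (16·16=256): WwMMBBSS=2 WwMMBBSs=4 WwMMBBss=2 WwMMBbSS=4 WwMMBbSs=8 WwMMBbss=4 WwMMbbSS=2 WwMMbbSs=4 WwMMbbss=2 WwMmBBSS=4 WwMmBBSs=8 WwMmBBss=4 WwMmBbSS=8 WwMmBbSs=16 WwMmBbss=8 WwMmbbSS=4 WwMmbbSs=8 WwMmbbss=4 WwmmBBSS=2 WwmmBBSs=4 WwmmBBss=2 WwmmBbSS=4 WwmmBbSs=8 WwmmBbss=4 WwmmbbSS=2 WwmmbbSs=4 Wwmmbbss=2 wwMMBBSS=2 wwMMBBSs=4 wwMMBBss=2 wwMMBbSS=4 wwMMBbSs=8 wwMMBbss=4 wwMMbbSS=2 wwMMbbSs=4 wwMMbbss=2 wwMmBBSS=4 wwMmBBSs=8 wwMmBBss=4 wwMmBbSS=8 wwMmBbSs=16 wwMmBbss=8 wwMmbbSS=4 wwMmbbSs=8 wwMmbbss=4 wwmmBBSS=2 wwmmBBSs=4 wwmmBBss=2 wwmmBbSS=4 wwmmBbSs=8 wwmmBbss=4 wwmmbbSS=2 wwmmbbSs=4 wwmmbbss=2
ww M_ B_ ss hits 18/256; gcd=2; 18÷2/256÷2 = 9/128

P(ww M_ B_ ss) = 9/128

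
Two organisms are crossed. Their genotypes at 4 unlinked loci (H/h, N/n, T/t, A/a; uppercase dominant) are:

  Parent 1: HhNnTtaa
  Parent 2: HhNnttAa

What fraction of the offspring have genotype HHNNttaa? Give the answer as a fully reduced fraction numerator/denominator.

HhNnTtaa gametes: HNTa×2, HNta×2, HnTa×2, Hnta×2, hNTa×2, hNta×2, hnTa×2, hnta×2
HhNnttAa gametes: HNtA×2, HNta×2, HntA×2, Hnta×2, hNtA×2, hNta×2, hntA×2, hnta×2
HhNnTtaa×HhNnttAa grid (16·16=256): HHNNTtAa=4 HHNNTtaa=4 HHNNttAa=4 HHNNttaa=4 HHNnTtAa=8 HHNnTtaa=8 HHNnttAa=8 HHNnttaa=8 HHnnTtAa=4 HHnnTtaa=4 HHnnttAa=4 HHnnttaa=4 HhNNTtAa=8 HhNNTtaa=8 HhNNttAa=8 HhNNttaa=8 HhNnTtAa=16 HhNnTtaa=16 HhNnttAa=16 HhNnttaa=16 HhnnTtAa=8 HhnnTtaa=8 HhnnttAa=8 Hhnnttaa=8 hhNNTtAa=4 hhNNTtaa=4 hhNNttAa=4 hhNNttaa=4 hhNnTtAa=8 hhNnTtaa=8 hhNnttAa=8 hhNnttaa=8 hhnnTtAa=4 hhnnTtaa=4 hhnnttAa=4 hhnnttaa=4
HHNNttaa hits 4/256; gcd=4; 4÷4/256÷4 = 1/64

P(HHNNttaa) = 1/64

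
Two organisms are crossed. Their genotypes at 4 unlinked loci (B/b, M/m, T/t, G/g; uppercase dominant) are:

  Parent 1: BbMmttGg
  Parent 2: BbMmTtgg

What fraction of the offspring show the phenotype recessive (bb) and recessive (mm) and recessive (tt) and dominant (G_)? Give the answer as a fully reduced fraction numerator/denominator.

BbMmttGg gametes: BMtG×2, BMtg×2, BmtG×2, Bmtg×2, bMtG×2, bMtg×2, bmtG×2, bmtg×2
BbMmTtgg gametes: BMTg×2, BMtg×2, BmTg×2, Bmtg×2, bMTg×2, bMtg×2, bmTg×2, bmtg×2
BbMmttGg×BbMmTtgg grid (16·16=256): BBMMTtGg=4 BBMMTtgg=4 BBMMttGg=4 BBMMttgg=4 BBMmTtGg=8 BBMmTtgg=8 BBMmttGg=8 BBMmttgg=8 BBmmTtGg=4 BBmmTtgg=4 BBmmttGg=4 BBmmttgg=4 BbMMTtGg=8 BbMMTtgg=8 BbMMttGg=8 BbMMttgg=8 BbMmTtGg=16 BbMmTtgg=16 BbMmttGg=16 BbMmttgg=16 BbmmTtGg=8 BbmmTtgg=8 BbmmttGg=8 Bbmmttgg=8 bbMMTtGg=4 bbMMTtgg=4 bbMMttGg=4 bbMMttgg=4 bbMmTtGg=8 bbMmTtgg=8 bbMmttGg=8 bbMmttgg=8 bbmmTtGg=4 bbmmTtgg=4 bbmmttGg=4 bbmmttgg=4
bb mm tt G_ hits 4/256; gcd=4; 4÷4/256÷4 = 1/64

P(bb mm tt G_) = 1/64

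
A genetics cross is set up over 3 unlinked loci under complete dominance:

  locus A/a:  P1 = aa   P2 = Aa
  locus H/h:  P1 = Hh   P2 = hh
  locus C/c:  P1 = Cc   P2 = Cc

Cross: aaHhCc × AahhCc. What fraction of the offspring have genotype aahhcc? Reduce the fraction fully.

aaHhCc gametes: aHC×2, aHc×2, ahC×2, ahc×2
AahhCc gametes: AhC×2, Ahc×2, ahC×2, ahc×2
aaHhCc×AahhCc grid (8·8=64): AaHhCC=4 AaHhCc=8 AaHhcc=4 AahhCC=4 AahhCc=8 Aahhcc=4 aaHhCC=4 aaHhCc=8 aaHhcc=4 aahhCC=4 aahhCc=8 aahhcc=4
aahhcc hits 4/64; gcd=4; 4÷4/64÷4 = 1/16

P(aahhcc) = 1/16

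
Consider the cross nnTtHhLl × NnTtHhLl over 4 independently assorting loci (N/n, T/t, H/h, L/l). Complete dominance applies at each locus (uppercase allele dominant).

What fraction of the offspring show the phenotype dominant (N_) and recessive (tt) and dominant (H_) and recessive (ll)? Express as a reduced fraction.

nnTtHhLl gametes: nTHL×2, nTHl×2, nThL×2, nThl×2, ntHL×2, ntHl×2, nthL×2, nthl×2
NnTtHhLl gametes: NTHL×1, NTHl×1, NThL×1, NThl×1, NtHL×1, NtHl×1, NthL×1, Nthl×1, nTHL×1, nTHl×1, nThL×1, nThl×1, ntHL×1, ntHl×1, nthL×1, nthl×1
nnTtHhLl×NnTtHhLl grid (16·16=256): NnTTHHLL=2 NnTTHHLl=4 NnTTHHll=2 NnTTHhLL=4 NnTTHhLl=8 NnTTHhll=4 NnTThhLL=2 NnTThhLl=4 NnTThhll=2 NnTtHHLL=4 NnTtHHLl=8 NnTtHHll=4 NnTtHhLL=8 NnTtHhLl=16 NnTtHhll=8 NnTthhLL=4 NnTthhLl=8 NnTthhll=4 NnttHHLL=2 NnttHHLl=4 NnttHHll=2 NnttHhLL=4 NnttHhLl=8 NnttHhll=4 NntthhLL=2 NntthhLl=4 Nntthhll=2 nnTTHHLL=2 nnTTHHLl=4 nnTTHHll=2 nnTTHhLL=4 nnTTHhLl=8 nnTTHhll=4 nnTThhLL=2 nnTThhLl=4 nnTThhll=2 nnTtHHLL=4 nnTtHHLl=8 nnTtHHll=4 nnTtHhLL=8 nnTtHhLl=16 nnTtHhll=8 nnTthhLL=4 nnTthhLl=8 nnTthhll=4 nnttHHLL=2 nnttHHLl=4 nnttHHll=2 nnttHhLL=4 nnttHhLl=8 nnttHhll=4 nntthhLL=2 nntthhLl=4 nntthhll=2
N_ tt H_ ll hits 6/256; gcd=2; 6÷2/256÷2 = 3/128

P(N_ tt H_ ll) = 3/128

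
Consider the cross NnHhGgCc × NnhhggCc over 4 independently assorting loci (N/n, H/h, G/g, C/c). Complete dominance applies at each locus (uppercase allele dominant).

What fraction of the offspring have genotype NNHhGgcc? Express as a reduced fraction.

NnHhGgCc gametes: NHGC×1, NHGc×1, NHgC×1, NHgc×1, NhGC×1, NhGc×1, NhgC×1, Nhgc×1, nHGC×1, nHGc×1, nHgC×1, nHgc×1, nhGC×1, nhGc×1, nhgC×1, nhgc×1
NnhhggCc gametes: NhgC×4, Nhgc×4, nhgC×4, nhgc×4
NnHhGgCc×NnhhggCc grid (16·16=256): NNHhGgCC=4 NNHhGgCc=8 NNHhGgcc=4 NNHhggCC=4 NNHhggCc=8 NNHhggcc=4 NNhhGgCC=4 NNhhGgCc=8 NNhhGgcc=4 NNhhggCC=4 NNhhggCc=8 NNhhggcc=4 NnHhGgCC=8 NnHhGgCc=16 NnHhGgcc=8 NnHhggCC=8 NnHhggCc=16 NnHhggcc=8 NnhhGgCC=8 NnhhGgCc=16 NnhhGgcc=8 NnhhggCC=8 NnhhggCc=16 Nnhhggcc=8 nnHhGgCC=4 nnHhGgCc=8 nnHhGgcc=4 nnHhggCC=4 nnHhggCc=8 nnHhggcc=4 nnhhGgCC=4 nnhhGgCc=8 nnhhGgcc=4 nnhhggCC=4 nnhhggCc=8 nnhhggcc=4
NNHhGgcc hits 4/256; gcd=4; 4÷4/256÷4 = 1/64

P(NNHhGgcc) = 1/64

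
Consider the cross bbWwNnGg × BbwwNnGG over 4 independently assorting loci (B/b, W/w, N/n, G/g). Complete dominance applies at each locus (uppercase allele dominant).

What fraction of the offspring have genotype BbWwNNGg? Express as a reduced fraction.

bbWwNnGg gametes: bWNG×2, bWNg×2, bWnG×2, bWng×2, bwNG×2, bwNg×2, bwnG×2, bwng×2
BbwwNnGG gametes: BwNG×4, BwnG×4, bwNG×4, bwnG×4
bbWwNnGg×BbwwNnGG grid (16·16=256): BbWwNNGG=8 BbWwNNGg=8 BbWwNnGG=16 BbWwNnGg=16 BbWwnnGG=8 BbWwnnGg=8 BbwwNNGG=8 BbwwNNGg=8 BbwwNnGG=16 BbwwNnGg=16 BbwwnnGG=8 BbwwnnGg=8 bbWwNNGG=8 bbWwNNGg=8 bbWwNnGG=16 bbWwNnGg=16 bbWwnnGG=8 bbWwnnGg=8 bbwwNNGG=8 bbwwNNGg=8 bbwwNnGG=16 bbwwNnGg=16 bbwwnnGG=8 bbwwnnGg=8
BbWwNNGg hits 8/256; gcd=8; 8÷8/256÷8 = 1/32

P(BbWwNNGg) = 1/32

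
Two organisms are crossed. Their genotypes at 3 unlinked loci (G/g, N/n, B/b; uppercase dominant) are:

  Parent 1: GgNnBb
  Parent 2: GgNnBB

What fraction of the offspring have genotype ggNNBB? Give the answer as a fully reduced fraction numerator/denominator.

GgNnBb gametes: GNB×1, GNb×1, GnB×1, Gnb×1, gNB×1, gNb×1, gnB×1, gnb×1
GgNnBB gametes: GNB×2, GnB×2, gNB×2, gnB×2
GgNnBb×GgNnBB grid (8·8=64): GGNNBB=2 GGNNBb=2 GGNnBB=4 GGNnBb=4 GGnnBB=2 GGnnBb=2 GgNNBB=4 GgNNBb=4 GgNnBB=8 GgNnBb=8 GgnnBB=4 GgnnBb=4 ggNNBB=2 ggNNBb=2 ggNnBB=4 ggNnBb=4 ggnnBB=2 ggnnBb=2
ggNNBB hits 2/64; gcd=2; 2÷2/64÷2 = 1/32

P(ggNNBB) = 1/32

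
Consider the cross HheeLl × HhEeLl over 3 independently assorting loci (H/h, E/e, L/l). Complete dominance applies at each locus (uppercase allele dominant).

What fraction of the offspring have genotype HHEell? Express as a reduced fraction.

P(HHEell) = 1/32

HheeLl gametes: HeL×2, Hel×2, heL×2, hel×2
HhEeLl gametes: HEL×1, HEl×1, HeL×1, Hel×1, hEL×1, hEl×1, heL×1, hel×1
HheeLl×HhEeLl grid (8·8=64): HHEeLL=2 HHEeLl=4 HHEell=2 HHeeLL=2 HHeeLl=4 HHeell=2 HhEeLL=4 HhEeLl=8 HhEell=4 HheeLL=4 HheeLl=8 Hheell=4 hhEeLL=2 hhEeLl=4 hhEell=2 hheeLL=2 hheeLl=4 hheell=2
HHEell hits 2/64; gcd=2; 2÷2/64÷2 = 1/32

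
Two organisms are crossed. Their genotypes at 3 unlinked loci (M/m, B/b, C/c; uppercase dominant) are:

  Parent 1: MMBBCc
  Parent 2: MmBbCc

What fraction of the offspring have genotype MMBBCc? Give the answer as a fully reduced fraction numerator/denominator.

MMBBCc gametes: MBC×4, MBc×4
MmBbCc gametes: MBC×1, MBc×1, MbC×1, Mbc×1, mBC×1, mBc×1, mbC×1, mbc×1
MMBBCc×MmBbCc grid (8·8=64): MMBBCC=4 MMBBCc=8 MMBBcc=4 MMBbCC=4 MMBbCc=8 MMBbcc=4 MmBBCC=4 MmBBCc=8 MmBBcc=4 MmBbCC=4 MmBbCc=8 MmBbcc=4
MMBBCc hits 8/64; gcd=8; 8÷8/64÷8 = 1/8

P(MMBBCc) = 1/8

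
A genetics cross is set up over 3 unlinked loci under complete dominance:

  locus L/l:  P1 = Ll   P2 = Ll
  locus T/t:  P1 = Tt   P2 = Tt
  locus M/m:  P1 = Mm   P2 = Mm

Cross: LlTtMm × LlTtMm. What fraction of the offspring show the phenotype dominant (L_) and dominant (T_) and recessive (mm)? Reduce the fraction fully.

LlTtMm gametes: LTM×1, LTm×1, LtM×1, Ltm×1, lTM×1, lTm×1, ltM×1, ltm×1
LlTtMm gametes: LTM×1, LTm×1, LtM×1, Ltm×1, lTM×1, lTm×1, ltM×1, ltm×1
LlTtMm×LlTtMm grid (8·8=64): LLTTMM=1 LLTTMm=2 LLTTmm=1 LLTtMM=2 LLTtMm=4 LLTtmm=2 LLttMM=1 LLttMm=2 LLttmm=1 LlTTMM=2 LlTTMm=4 LlTTmm=2 LlTtMM=4 LlTtMm=8 LlTtmm=4 LlttMM=2 LlttMm=4 Llttmm=2 llTTMM=1 llTTMm=2 llTTmm=1 llTtMM=2 llTtMm=4 llTtmm=2 llttMM=1 llttMm=2 llttmm=1
L_ T_ mm hits 9/64; gcd=1; 9÷1/64÷1 = 9/64

P(L_ T_ mm) = 9/64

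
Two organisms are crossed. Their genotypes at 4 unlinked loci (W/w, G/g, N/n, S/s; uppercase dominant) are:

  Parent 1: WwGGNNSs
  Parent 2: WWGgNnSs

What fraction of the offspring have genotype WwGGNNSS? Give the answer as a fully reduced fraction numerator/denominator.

P(WwGGNNSS) = 1/32

WwGGNNSs gametes: WGNS×4, WGNs×4, wGNS×4, wGNs×4
WWGgNnSs gametes: WGNS×2, WGNs×2, WGnS×2, WGns×2, WgNS×2, WgNs×2, WgnS×2, Wgns×2
WwGGNNSs×WWGgNnSs grid (16·16=256): WWGGNNSS=8 WWGGNNSs=16 WWGGNNss=8 WWGGNnSS=8 WWGGNnSs=16 WWGGNnss=8 WWGgNNSS=8 WWGgNNSs=16 WWGgNNss=8 WWGgNnSS=8 WWGgNnSs=16 WWGgNnss=8 WwGGNNSS=8 WwGGNNSs=16 WwGGNNss=8 WwGGNnSS=8 WwGGNnSs=16 WwGGNnss=8 WwGgNNSS=8 WwGgNNSs=16 WwGgNNss=8 WwGgNnSS=8 WwGgNnSs=16 WwGgNnss=8
WwGGNNSS hits 8/256; gcd=8; 8÷8/256÷8 = 1/32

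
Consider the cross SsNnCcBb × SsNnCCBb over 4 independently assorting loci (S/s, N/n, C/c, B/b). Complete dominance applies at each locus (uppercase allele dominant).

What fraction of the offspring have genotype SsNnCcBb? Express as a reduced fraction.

P(SsNnCcBb) = 1/16

SsNnCcBb gametes: SNCB×1, SNCb×1, SNcB×1, SNcb×1, SnCB×1, SnCb×1, SncB×1, Sncb×1, sNCB×1, sNCb×1, sNcB×1, sNcb×1, snCB×1, snCb×1, sncB×1, sncb×1
SsNnCCBb gametes: SNCB×2, SNCb×2, SnCB×2, SnCb×2, sNCB×2, sNCb×2, snCB×2, snCb×2
SsNnCcBb×SsNnCCBb grid (16·16=256): SSNNCCBB=2 SSNNCCBb=4 SSNNCCbb=2 SSNNCcBB=2 SSNNCcBb=4 SSNNCcbb=2 SSNnCCBB=4 SSNnCCBb=8 SSNnCCbb=4 SSNnCcBB=4 SSNnCcBb=8 SSNnCcbb=4 SSnnCCBB=2 SSnnCCBb=4 SSnnCCbb=2 SSnnCcBB=2 SSnnCcBb=4 SSnnCcbb=2 SsNNCCBB=4 SsNNCCBb=8 SsNNCCbb=4 SsNNCcBB=4 SsNNCcBb=8 SsNNCcbb=4 SsNnCCBB=8 SsNnCCBb=16 SsNnCCbb=8 SsNnCcBB=8 SsNnCcBb=16 SsNnCcbb=8 SsnnCCBB=4 SsnnCCBb=8 SsnnCCbb=4 SsnnCcBB=4 SsnnCcBb=8 SsnnCcbb=4 ssNNCCBB=2 ssNNCCBb=4 ssNNCCbb=2 ssNNCcBB=2 ssNNCcBb=4 ssNNCcbb=2 ssNnCCBB=4 ssNnCCBb=8 ssNnCCbb=4 ssNnCcBB=4 ssNnCcBb=8 ssNnCcbb=4 ssnnCCBB=2 ssnnCCBb=4 ssnnCCbb=2 ssnnCcBB=2 ssnnCcBb=4 ssnnCcbb=2
SsNnCcBb hits 16/256; gcd=16; 16÷16/256÷16 = 1/16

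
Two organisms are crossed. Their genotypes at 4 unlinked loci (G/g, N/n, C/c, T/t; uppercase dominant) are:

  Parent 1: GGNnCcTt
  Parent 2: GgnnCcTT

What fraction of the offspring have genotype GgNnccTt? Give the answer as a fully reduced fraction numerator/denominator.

P(GgNnccTt) = 1/32

GGNnCcTt gametes: GNCT×2, GNCt×2, GNcT×2, GNct×2, GnCT×2, GnCt×2, GncT×2, Gnct×2
GgnnCcTT gametes: GnCT×4, GncT×4, gnCT×4, gncT×4
GGNnCcTt×GgnnCcTT grid (16·16=256): GGNnCCTT=8 GGNnCCTt=8 GGNnCcTT=16 GGNnCcTt=16 GGNnccTT=8 GGNnccTt=8 GGnnCCTT=8 GGnnCCTt=8 GGnnCcTT=16 GGnnCcTt=16 GGnnccTT=8 GGnnccTt=8 GgNnCCTT=8 GgNnCCTt=8 GgNnCcTT=16 GgNnCcTt=16 GgNnccTT=8 GgNnccTt=8 GgnnCCTT=8 GgnnCCTt=8 GgnnCcTT=16 GgnnCcTt=16 GgnnccTT=8 GgnnccTt=8
GgNnccTt hits 8/256; gcd=8; 8÷8/256÷8 = 1/32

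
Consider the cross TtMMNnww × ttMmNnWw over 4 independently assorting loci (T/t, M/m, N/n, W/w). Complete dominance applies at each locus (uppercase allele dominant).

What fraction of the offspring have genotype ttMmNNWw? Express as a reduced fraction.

TtMMNnww gametes: TMNw×4, TMnw×4, tMNw×4, tMnw×4
ttMmNnWw gametes: tMNW×2, tMNw×2, tMnW×2, tMnw×2, tmNW×2, tmNw×2, tmnW×2, tmnw×2
TtMMNnww×ttMmNnWw grid (16·16=256): TtMMNNWw=8 TtMMNNww=8 TtMMNnWw=16 TtMMNnww=16 TtMMnnWw=8 TtMMnnww=8 TtMmNNWw=8 TtMmNNww=8 TtMmNnWw=16 TtMmNnww=16 TtMmnnWw=8 TtMmnnww=8 ttMMNNWw=8 ttMMNNww=8 ttMMNnWw=16 ttMMNnww=16 ttMMnnWw=8 ttMMnnww=8 ttMmNNWw=8 ttMmNNww=8 ttMmNnWw=16 ttMmNnww=16 ttMmnnWw=8 ttMmnnww=8
ttMmNNWw hits 8/256; gcd=8; 8÷8/256÷8 = 1/32

P(ttMmNNWw) = 1/32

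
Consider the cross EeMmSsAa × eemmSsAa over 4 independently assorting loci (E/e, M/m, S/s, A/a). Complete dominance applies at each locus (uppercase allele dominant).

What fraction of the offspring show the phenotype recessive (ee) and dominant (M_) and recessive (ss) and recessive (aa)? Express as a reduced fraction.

EeMmSsAa gametes: EMSA×1, EMSa×1, EMsA×1, EMsa×1, EmSA×1, EmSa×1, EmsA×1, Emsa×1, eMSA×1, eMSa×1, eMsA×1, eMsa×1, emSA×1, emSa×1, emsA×1, emsa×1
eemmSsAa gametes: emSA×4, emSa×4, emsA×4, emsa×4
EeMmSsAa×eemmSsAa grid (16·16=256): EeMmSSAA=4 EeMmSSAa=8 EeMmSSaa=4 EeMmSsAA=8 EeMmSsAa=16 EeMmSsaa=8 EeMmssAA=4 EeMmssAa=8 EeMmssaa=4 EemmSSAA=4 EemmSSAa=8 EemmSSaa=4 EemmSsAA=8 EemmSsAa=16 EemmSsaa=8 EemmssAA=4 EemmssAa=8 Eemmssaa=4 eeMmSSAA=4 eeMmSSAa=8 eeMmSSaa=4 eeMmSsAA=8 eeMmSsAa=16 eeMmSsaa=8 eeMmssAA=4 eeMmssAa=8 eeMmssaa=4 eemmSSAA=4 eemmSSAa=8 eemmSSaa=4 eemmSsAA=8 eemmSsAa=16 eemmSsaa=8 eemmssAA=4 eemmssAa=8 eemmssaa=4
ee M_ ss aa hits 4/256; gcd=4; 4÷4/256÷4 = 1/64

P(ee M_ ss aa) = 1/64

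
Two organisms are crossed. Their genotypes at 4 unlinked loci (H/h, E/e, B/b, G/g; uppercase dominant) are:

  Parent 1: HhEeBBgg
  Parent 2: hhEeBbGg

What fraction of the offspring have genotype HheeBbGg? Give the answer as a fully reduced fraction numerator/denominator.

P(HheeBbGg) = 1/32

HhEeBBgg gametes: HEBg×4, HeBg×4, hEBg×4, heBg×4
hhEeBbGg gametes: hEBG×2, hEBg×2, hEbG×2, hEbg×2, heBG×2, heBg×2, hebG×2, hebg×2
HhEeBBgg×hhEeBbGg grid (16·16=256): HhEEBBGg=8 HhEEBBgg=8 HhEEBbGg=8 HhEEBbgg=8 HhEeBBGg=16 HhEeBBgg=16 HhEeBbGg=16 HhEeBbgg=16 HheeBBGg=8 HheeBBgg=8 HheeBbGg=8 HheeBbgg=8 hhEEBBGg=8 hhEEBBgg=8 hhEEBbGg=8 hhEEBbgg=8 hhEeBBGg=16 hhEeBBgg=16 hhEeBbGg=16 hhEeBbgg=16 hheeBBGg=8 hheeBBgg=8 hheeBbGg=8 hheeBbgg=8
HheeBbGg hits 8/256; gcd=8; 8÷8/256÷8 = 1/32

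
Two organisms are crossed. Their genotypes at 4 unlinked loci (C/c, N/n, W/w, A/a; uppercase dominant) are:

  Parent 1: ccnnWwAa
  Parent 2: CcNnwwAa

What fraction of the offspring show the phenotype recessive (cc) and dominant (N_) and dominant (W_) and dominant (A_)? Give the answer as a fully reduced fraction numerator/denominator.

P(cc N_ W_ A_) = 3/32

ccnnWwAa gametes: cnWA×4, cnWa×4, cnwA×4, cnwa×4
CcNnwwAa gametes: CNwA×2, CNwa×2, CnwA×2, Cnwa×2, cNwA×2, cNwa×2, cnwA×2, cnwa×2
ccnnWwAa×CcNnwwAa grid (16·16=256): CcNnWwAA=8 CcNnWwAa=16 CcNnWwaa=8 CcNnwwAA=8 CcNnwwAa=16 CcNnwwaa=8 CcnnWwAA=8 CcnnWwAa=16 CcnnWwaa=8 CcnnwwAA=8 CcnnwwAa=16 Ccnnwwaa=8 ccNnWwAA=8 ccNnWwAa=16 ccNnWwaa=8 ccNnwwAA=8 ccNnwwAa=16 ccNnwwaa=8 ccnnWwAA=8 ccnnWwAa=16 ccnnWwaa=8 ccnnwwAA=8 ccnnwwAa=16 ccnnwwaa=8
cc N_ W_ A_ hits 24/256; gcd=8; 24÷8/256÷8 = 3/32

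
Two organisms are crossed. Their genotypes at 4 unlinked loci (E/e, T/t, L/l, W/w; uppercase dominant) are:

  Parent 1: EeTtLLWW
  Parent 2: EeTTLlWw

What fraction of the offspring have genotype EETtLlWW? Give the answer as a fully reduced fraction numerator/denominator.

EeTtLLWW gametes: ETLW×4, EtLW×4, eTLW×4, etLW×4
EeTTLlWw gametes: ETLW×2, ETLw×2, ETlW×2, ETlw×2, eTLW×2, eTLw×2, eTlW×2, eTlw×2
EeTtLLWW×EeTTLlWw grid (16·16=256): EETTLLWW=8 EETTLLWw=8 EETTLlWW=8 EETTLlWw=8 EETtLLWW=8 EETtLLWw=8 EETtLlWW=8 EETtLlWw=8 EeTTLLWW=16 EeTTLLWw=16 EeTTLlWW=16 EeTTLlWw=16 EeTtLLWW=16 EeTtLLWw=16 EeTtLlWW=16 EeTtLlWw=16 eeTTLLWW=8 eeTTLLWw=8 eeTTLlWW=8 eeTTLlWw=8 eeTtLLWW=8 eeTtLLWw=8 eeTtLlWW=8 eeTtLlWw=8
EETtLlWW hits 8/256; gcd=8; 8÷8/256÷8 = 1/32

P(EETtLlWW) = 1/32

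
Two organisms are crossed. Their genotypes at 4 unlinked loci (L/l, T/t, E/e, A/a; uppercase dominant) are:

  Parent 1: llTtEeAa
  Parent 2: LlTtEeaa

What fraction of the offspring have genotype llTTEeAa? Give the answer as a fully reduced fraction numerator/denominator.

llTtEeAa gametes: lTEA×2, lTEa×2, lTeA×2, lTea×2, ltEA×2, ltEa×2, lteA×2, ltea×2
LlTtEeaa gametes: LTEa×2, LTea×2, LtEa×2, Ltea×2, lTEa×2, lTea×2, ltEa×2, ltea×2
llTtEeAa×LlTtEeaa grid (16·16=256): LlTTEEAa=4 LlTTEEaa=4 LlTTEeAa=8 LlTTEeaa=8 LlTTeeAa=4 LlTTeeaa=4 LlTtEEAa=8 LlTtEEaa=8 LlTtEeAa=16 LlTtEeaa=16 LlTteeAa=8 LlTteeaa=8 LlttEEAa=4 LlttEEaa=4 LlttEeAa=8 LlttEeaa=8 LltteeAa=4 Lltteeaa=4 llTTEEAa=4 llTTEEaa=4 llTTEeAa=8 llTTEeaa=8 llTTeeAa=4 llTTeeaa=4 llTtEEAa=8 llTtEEaa=8 llTtEeAa=16 llTtEeaa=16 llTteeAa=8 llTteeaa=8 llttEEAa=4 llttEEaa=4 llttEeAa=8 llttEeaa=8 lltteeAa=4 lltteeaa=4
llTTEeAa hits 8/256; gcd=8; 8÷8/256÷8 = 1/32

P(llTTEeAa) = 1/32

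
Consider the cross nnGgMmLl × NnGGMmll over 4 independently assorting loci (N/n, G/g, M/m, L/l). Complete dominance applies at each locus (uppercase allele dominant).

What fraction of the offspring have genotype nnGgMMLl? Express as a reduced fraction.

P(nnGgMMLl) = 1/32

nnGgMmLl gametes: nGML×2, nGMl×2, nGmL×2, nGml×2, ngML×2, ngMl×2, ngmL×2, ngml×2
NnGGMmll gametes: NGMl×4, NGml×4, nGMl×4, nGml×4
nnGgMmLl×NnGGMmll grid (16·16=256): NnGGMMLl=8 NnGGMMll=8 NnGGMmLl=16 NnGGMmll=16 NnGGmmLl=8 NnGGmmll=8 NnGgMMLl=8 NnGgMMll=8 NnGgMmLl=16 NnGgMmll=16 NnGgmmLl=8 NnGgmmll=8 nnGGMMLl=8 nnGGMMll=8 nnGGMmLl=16 nnGGMmll=16 nnGGmmLl=8 nnGGmmll=8 nnGgMMLl=8 nnGgMMll=8 nnGgMmLl=16 nnGgMmll=16 nnGgmmLl=8 nnGgmmll=8
nnGgMMLl hits 8/256; gcd=8; 8÷8/256÷8 = 1/32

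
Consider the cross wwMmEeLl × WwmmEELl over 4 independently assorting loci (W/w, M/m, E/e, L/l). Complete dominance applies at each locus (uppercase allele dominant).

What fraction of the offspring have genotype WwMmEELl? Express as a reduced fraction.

P(WwMmEELl) = 1/16

wwMmEeLl gametes: wMEL×2, wMEl×2, wMeL×2, wMel×2, wmEL×2, wmEl×2, wmeL×2, wmel×2
WwmmEELl gametes: WmEL×4, WmEl×4, wmEL×4, wmEl×4
wwMmEeLl×WwmmEELl grid (16·16=256): WwMmEELL=8 WwMmEELl=16 WwMmEEll=8 WwMmEeLL=8 WwMmEeLl=16 WwMmEell=8 WwmmEELL=8 WwmmEELl=16 WwmmEEll=8 WwmmEeLL=8 WwmmEeLl=16 WwmmEell=8 wwMmEELL=8 wwMmEELl=16 wwMmEEll=8 wwMmEeLL=8 wwMmEeLl=16 wwMmEell=8 wwmmEELL=8 wwmmEELl=16 wwmmEEll=8 wwmmEeLL=8 wwmmEeLl=16 wwmmEell=8
WwMmEELl hits 16/256; gcd=16; 16÷16/256÷16 = 1/16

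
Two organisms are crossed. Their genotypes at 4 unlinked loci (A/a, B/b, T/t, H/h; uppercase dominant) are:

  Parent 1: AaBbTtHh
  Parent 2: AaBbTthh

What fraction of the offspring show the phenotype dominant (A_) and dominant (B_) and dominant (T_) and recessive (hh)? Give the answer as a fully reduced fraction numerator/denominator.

P(A_ B_ T_ hh) = 27/128

AaBbTtHh gametes: ABTH×1, ABTh×1, ABtH×1, ABth×1, AbTH×1, AbTh×1, AbtH×1, Abth×1, aBTH×1, aBTh×1, aBtH×1, aBth×1, abTH×1, abTh×1, abtH×1, abth×1
AaBbTthh gametes: ABTh×2, ABth×2, AbTh×2, Abth×2, aBTh×2, aBth×2, abTh×2, abth×2
AaBbTtHh×AaBbTthh grid (16·16=256): AABBTTHh=2 AABBTThh=2 AABBTtHh=4 AABBTthh=4 AABBttHh=2 AABBtthh=2 AABbTTHh=4 AABbTThh=4 AABbTtHh=8 AABbTthh=8 AABbttHh=4 AABbtthh=4 AAbbTTHh=2 AAbbTThh=2 AAbbTtHh=4 AAbbTthh=4 AAbbttHh=2 AAbbtthh=2 AaBBTTHh=4 AaBBTThh=4 AaBBTtHh=8 AaBBTthh=8 AaBBttHh=4 AaBBtthh=4 AaBbTTHh=8 AaBbTThh=8 AaBbTtHh=16 AaBbTthh=16 AaBbttHh=8 AaBbtthh=8 AabbTTHh=4 AabbTThh=4 AabbTtHh=8 AabbTthh=8 AabbttHh=4 Aabbtthh=4 aaBBTTHh=2 aaBBTThh=2 aaBBTtHh=4 aaBBTthh=4 aaBBttHh=2 aaBBtthh=2 aaBbTTHh=4 aaBbTThh=4 aaBbTtHh=8 aaBbTthh=8 aaBbttHh=4 aaBbtthh=4 aabbTTHh=2 aabbTThh=2 aabbTtHh=4 aabbTthh=4 aabbttHh=2 aabbtthh=2
A_ B_ T_ hh hits 54/256; gcd=2; 54÷2/256÷2 = 27/128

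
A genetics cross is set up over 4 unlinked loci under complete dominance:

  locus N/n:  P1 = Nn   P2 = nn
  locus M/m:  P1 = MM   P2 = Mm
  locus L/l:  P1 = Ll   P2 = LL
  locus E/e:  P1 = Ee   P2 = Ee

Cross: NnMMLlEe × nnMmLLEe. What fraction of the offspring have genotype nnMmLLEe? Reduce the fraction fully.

NnMMLlEe gametes: NMLE×2, NMLe×2, NMlE×2, NMle×2, nMLE×2, nMLe×2, nMlE×2, nMle×2
nnMmLLEe gametes: nMLE×4, nMLe×4, nmLE×4, nmLe×4
NnMMLlEe×nnMmLLEe grid (16·16=256): NnMMLLEE=8 NnMMLLEe=16 NnMMLLee=8 NnMMLlEE=8 NnMMLlEe=16 NnMMLlee=8 NnMmLLEE=8 NnMmLLEe=16 NnMmLLee=8 NnMmLlEE=8 NnMmLlEe=16 NnMmLlee=8 nnMMLLEE=8 nnMMLLEe=16 nnMMLLee=8 nnMMLlEE=8 nnMMLlEe=16 nnMMLlee=8 nnMmLLEE=8 nnMmLLEe=16 nnMmLLee=8 nnMmLlEE=8 nnMmLlEe=16 nnMmLlee=8
nnMmLLEe hits 16/256; gcd=16; 16÷16/256÷16 = 1/16

P(nnMmLLEe) = 1/16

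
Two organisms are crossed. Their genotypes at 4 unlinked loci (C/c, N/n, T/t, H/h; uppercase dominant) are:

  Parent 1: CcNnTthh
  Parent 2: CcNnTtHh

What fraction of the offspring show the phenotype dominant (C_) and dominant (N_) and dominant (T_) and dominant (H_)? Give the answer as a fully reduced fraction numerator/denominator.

CcNnTthh gametes: CNTh×2, CNth×2, CnTh×2, Cnth×2, cNTh×2, cNth×2, cnTh×2, cnth×2
CcNnTtHh gametes: CNTH×1, CNTh×1, CNtH×1, CNth×1, CnTH×1, CnTh×1, CntH×1, Cnth×1, cNTH×1, cNTh×1, cNtH×1, cNth×1, cnTH×1, cnTh×1, cntH×1, cnth×1
CcNnTthh×CcNnTtHh grid (16·16=256): CCNNTTHh=2 CCNNTThh=2 CCNNTtHh=4 CCNNTthh=4 CCNNttHh=2 CCNNtthh=2 CCNnTTHh=4 CCNnTThh=4 CCNnTtHh=8 CCNnTthh=8 CCNnttHh=4 CCNntthh=4 CCnnTTHh=2 CCnnTThh=2 CCnnTtHh=4 CCnnTthh=4 CCnnttHh=2 CCnntthh=2 CcNNTTHh=4 CcNNTThh=4 CcNNTtHh=8 CcNNTthh=8 CcNNttHh=4 CcNNtthh=4 CcNnTTHh=8 CcNnTThh=8 CcNnTtHh=16 CcNnTthh=16 CcNnttHh=8 CcNntthh=8 CcnnTTHh=4 CcnnTThh=4 CcnnTtHh=8 CcnnTthh=8 CcnnttHh=4 Ccnntthh=4 ccNNTTHh=2 ccNNTThh=2 ccNNTtHh=4 ccNNTthh=4 ccNNttHh=2 ccNNtthh=2 ccNnTTHh=4 ccNnTThh=4 ccNnTtHh=8 ccNnTthh=8 ccNnttHh=4 ccNntthh=4 ccnnTTHh=2 ccnnTThh=2 ccnnTtHh=4 ccnnTthh=4 ccnnttHh=2 ccnntthh=2
C_ N_ T_ H_ hits 54/256; gcd=2; 54÷2/256÷2 = 27/128

P(C_ N_ T_ H_) = 27/128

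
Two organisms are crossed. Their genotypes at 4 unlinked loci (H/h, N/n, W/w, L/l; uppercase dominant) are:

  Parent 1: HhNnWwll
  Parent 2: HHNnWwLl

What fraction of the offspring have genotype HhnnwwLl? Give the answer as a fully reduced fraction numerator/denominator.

HhNnWwll gametes: HNWl×2, HNwl×2, HnWl×2, Hnwl×2, hNWl×2, hNwl×2, hnWl×2, hnwl×2
HHNnWwLl gametes: HNWL×2, HNWl×2, HNwL×2, HNwl×2, HnWL×2, HnWl×2, HnwL×2, Hnwl×2
HhNnWwll×HHNnWwLl grid (16·16=256): HHNNWWLl=4 HHNNWWll=4 HHNNWwLl=8 HHNNWwll=8 HHNNwwLl=4 HHNNwwll=4 HHNnWWLl=8 HHNnWWll=8 HHNnWwLl=16 HHNnWwll=16 HHNnwwLl=8 HHNnwwll=8 HHnnWWLl=4 HHnnWWll=4 HHnnWwLl=8 HHnnWwll=8 HHnnwwLl=4 HHnnwwll=4 HhNNWWLl=4 HhNNWWll=4 HhNNWwLl=8 HhNNWwll=8 HhNNwwLl=4 HhNNwwll=4 HhNnWWLl=8 HhNnWWll=8 HhNnWwLl=16 HhNnWwll=16 HhNnwwLl=8 HhNnwwll=8 HhnnWWLl=4 HhnnWWll=4 HhnnWwLl=8 HhnnWwll=8 HhnnwwLl=4 Hhnnwwll=4
HhnnwwLl hits 4/256; gcd=4; 4÷4/256÷4 = 1/64

P(HhnnwwLl) = 1/64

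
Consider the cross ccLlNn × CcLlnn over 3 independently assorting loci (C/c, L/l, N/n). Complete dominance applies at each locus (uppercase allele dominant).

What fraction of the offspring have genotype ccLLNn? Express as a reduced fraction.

P(ccLLNn) = 1/16

ccLlNn gametes: cLN×2, cLn×2, clN×2, cln×2
CcLlnn gametes: CLn×2, Cln×2, cLn×2, cln×2
ccLlNn×CcLlnn grid (8·8=64): CcLLNn=4 CcLLnn=4 CcLlNn=8 CcLlnn=8 CcllNn=4 Ccllnn=4 ccLLNn=4 ccLLnn=4 ccLlNn=8 ccLlnn=8 ccllNn=4 ccllnn=4
ccLLNn hits 4/64; gcd=4; 4÷4/64÷4 = 1/16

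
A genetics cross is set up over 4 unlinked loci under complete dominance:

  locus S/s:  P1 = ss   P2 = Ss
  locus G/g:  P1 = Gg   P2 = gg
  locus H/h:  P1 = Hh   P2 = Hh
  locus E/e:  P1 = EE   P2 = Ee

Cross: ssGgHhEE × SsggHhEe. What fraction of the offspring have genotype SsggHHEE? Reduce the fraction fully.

ssGgHhEE gametes: sGHE×4, sGhE×4, sgHE×4, sghE×4
SsggHhEe gametes: SgHE×2, SgHe×2, SghE×2, Sghe×2, sgHE×2, sgHe×2, sghE×2, sghe×2
ssGgHhEE×SsggHhEe grid (16·16=256): SsGgHHEE=8 SsGgHHEe=8 SsGgHhEE=16 SsGgHhEe=16 SsGghhEE=8 SsGghhEe=8 SsggHHEE=8 SsggHHEe=8 SsggHhEE=16 SsggHhEe=16 SsgghhEE=8 SsgghhEe=8 ssGgHHEE=8 ssGgHHEe=8 ssGgHhEE=16 ssGgHhEe=16 ssGghhEE=8 ssGghhEe=8 ssggHHEE=8 ssggHHEe=8 ssggHhEE=16 ssggHhEe=16 ssgghhEE=8 ssgghhEe=8
SsggHHEE hits 8/256; gcd=8; 8÷8/256÷8 = 1/32

P(SsggHHEE) = 1/32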